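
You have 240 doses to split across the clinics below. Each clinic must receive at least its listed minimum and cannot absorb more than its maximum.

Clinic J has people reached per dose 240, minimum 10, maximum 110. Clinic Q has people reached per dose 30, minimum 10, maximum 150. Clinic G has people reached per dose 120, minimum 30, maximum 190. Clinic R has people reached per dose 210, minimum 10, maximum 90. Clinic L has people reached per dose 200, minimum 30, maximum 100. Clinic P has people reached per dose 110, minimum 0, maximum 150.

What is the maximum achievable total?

Meeting every minimum uses 10+10+30+10+30+0 = 90 doses, leaving 150.
Rank by people reached per dose: Clinic J 240 > Clinic R 210 > Clinic L 200 > Clinic G 120 > Clinic P 110 > Clinic Q 30.
Clinic J takes 100 more to reach its cap of 110 — 50 left.
Clinic R has room for 80 more but only 50 remain, so it gets 60.
Total = 240×110 + 30×10 + 120×30 + 210×60 + 200×30 = 48900.

48900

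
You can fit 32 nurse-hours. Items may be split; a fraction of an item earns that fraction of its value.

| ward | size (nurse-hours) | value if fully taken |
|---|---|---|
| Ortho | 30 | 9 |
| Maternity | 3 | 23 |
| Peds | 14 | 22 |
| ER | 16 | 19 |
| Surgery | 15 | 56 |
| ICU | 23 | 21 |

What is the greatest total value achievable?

Sort by value density: Maternity 23/3≈7.67, Surgery 56/15≈3.73, Peds 22/14≈1.57, ER 19/16≈1.19, ICU 21/23≈0.913, Ortho 9/30≈0.3.
Take all of Maternity (3 nurse-hours, value 23) ; 29 nurse-hours left.
Take all of Surgery (15 nurse-hours, value 56) ; 14 nurse-hours left.
Peds: take in full, 14 nurse-hours for value 22 ; 0 left.
Total value = 101.

101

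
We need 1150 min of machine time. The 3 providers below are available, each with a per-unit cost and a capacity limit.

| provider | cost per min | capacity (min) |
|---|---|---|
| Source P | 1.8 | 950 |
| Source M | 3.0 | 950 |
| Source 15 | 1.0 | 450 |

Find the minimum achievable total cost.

Cheapest first:
Source 15 (1.0): use full 450 — 700 min to go.
Source P (1.8): take the remaining 700 — done.
Source M: unused.
Cost = 450×1.0 + 700×1.8 = 1710.

1710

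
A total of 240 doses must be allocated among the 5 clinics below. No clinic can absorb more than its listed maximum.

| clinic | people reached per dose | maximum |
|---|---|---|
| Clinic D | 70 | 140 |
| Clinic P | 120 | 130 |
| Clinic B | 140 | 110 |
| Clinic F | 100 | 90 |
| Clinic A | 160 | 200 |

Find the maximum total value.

37600

Rank by people reached per dose: Clinic A 160 > Clinic B 140 > Clinic P 120 > Clinic F 100 > Clinic D 70.
Clinic A: +200 to 200 (cap) — 40 left.
Clinic B: +40 (room for 110) → 40. Pool exhausted.
Total = 140×40 + 160×200 = 37600.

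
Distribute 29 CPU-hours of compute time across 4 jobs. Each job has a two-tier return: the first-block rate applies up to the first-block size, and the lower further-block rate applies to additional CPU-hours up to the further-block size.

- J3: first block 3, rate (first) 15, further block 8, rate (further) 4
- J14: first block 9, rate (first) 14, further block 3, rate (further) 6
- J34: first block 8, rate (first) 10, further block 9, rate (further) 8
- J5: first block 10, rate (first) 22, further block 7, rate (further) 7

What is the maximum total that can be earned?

Order all 8 blocks by rate: J5/T1 22 > J3/T1 15 > J14/T1 14 > J34/T1 10 > J34/T2 8 > J5/T2 7 > J14/T2 6 > J3/T2 4.
J5/T1 (22): +10 → 19 left.
Fill J3 T1 block (3 at 15) → 16 left.
J14 T1 at 14: fill all 9 → 7 left.
7 remain; put them into J34 T1 at 10.
Total = 22×10 + 15×3 + 14×9 + 10×7 = 461.

461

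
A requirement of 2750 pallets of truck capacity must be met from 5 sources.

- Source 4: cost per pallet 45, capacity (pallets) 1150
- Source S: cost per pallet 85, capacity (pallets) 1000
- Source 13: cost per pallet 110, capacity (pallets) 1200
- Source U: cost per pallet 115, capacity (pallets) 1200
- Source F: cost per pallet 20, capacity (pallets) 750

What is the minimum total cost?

Cheapest first:
Source F at 20: take all 750 pallets ; 2000 still needed.
Take 1150 from Source 4 at 45 ; need 850 more.
Source S (85): take the remaining 850 ; done.
Source 13, Source U: unused.
Cost = 750×20 + 1150×45 + 850×85 = 139000.

139000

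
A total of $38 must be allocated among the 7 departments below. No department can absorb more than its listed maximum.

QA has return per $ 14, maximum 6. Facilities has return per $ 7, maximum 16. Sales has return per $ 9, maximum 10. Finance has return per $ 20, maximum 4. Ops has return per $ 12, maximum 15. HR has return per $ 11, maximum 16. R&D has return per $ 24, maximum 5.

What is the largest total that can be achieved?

Highest return per $ first: R&D 24 > Finance 20 > QA 14 > Ops 12 > HR 11 > Sales 9 > Facilities 7.
R&D: +5 to 5 (cap) ; 33 left.
Finance: +4 to 4 (cap) ; 29 left.
QA: +6 to 6 (cap) ; 23 left.
Ops takes 15 to reach its cap of 15 ; 8 left.
HR has room for 16 but only 8 remain, so it gets 8.
Total = 14×6 + 20×4 + 12×15 + 11×8 + 24×5 = 552.

552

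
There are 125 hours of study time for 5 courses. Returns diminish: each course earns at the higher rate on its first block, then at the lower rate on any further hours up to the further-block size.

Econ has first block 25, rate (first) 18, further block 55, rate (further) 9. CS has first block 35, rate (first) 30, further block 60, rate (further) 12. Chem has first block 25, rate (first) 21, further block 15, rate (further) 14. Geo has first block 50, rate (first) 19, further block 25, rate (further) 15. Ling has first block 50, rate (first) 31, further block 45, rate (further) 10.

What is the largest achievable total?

Treat each block as its own option and order by rate: Ling/tier1 31 > CS/tier1 30 > Chem/tier1 21 > Geo/tier1 19 > Econ/tier1 18 > Geo/tier2 15 > Chem/tier2 14 > CS/tier2 12 > Ling/tier2 10 > Econ/tier2 9.
Ling/tier1 (31): +50 — 75 left.
CS tier1 at 30: fill all 35 — 40 left.
Chem/tier1 (21): +25 — 15 left.
Geo tier1 at 19: only 15 left, fill 15.
Total = 31×50 + 30×35 + 21×25 + 19×15 = 3410.

3410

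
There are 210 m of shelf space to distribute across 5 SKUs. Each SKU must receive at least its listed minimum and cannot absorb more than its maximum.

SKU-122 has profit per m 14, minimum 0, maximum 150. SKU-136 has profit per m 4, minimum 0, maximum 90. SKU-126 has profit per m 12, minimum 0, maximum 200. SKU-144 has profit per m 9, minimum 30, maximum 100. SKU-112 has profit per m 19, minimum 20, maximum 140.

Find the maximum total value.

Meeting every minimum uses 0+0+0+30+20 = 50 m, leaving 160.
Highest profit per m first: SKU-112 19 > SKU-122 14 > SKU-126 12 > SKU-144 9 > SKU-136 4.
SKU-112 takes 120 more to reach its cap of 140 — 40 left.
SKU-122 has room for 150 more but only 40 remain, so it gets 40.
Total = 14×40 + 9×30 + 19×140 = 3490.

3490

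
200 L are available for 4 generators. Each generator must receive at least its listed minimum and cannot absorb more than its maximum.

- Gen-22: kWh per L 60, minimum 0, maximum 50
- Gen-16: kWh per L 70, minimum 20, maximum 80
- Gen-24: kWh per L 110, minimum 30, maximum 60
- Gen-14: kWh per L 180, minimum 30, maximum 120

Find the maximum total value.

Meeting every minimum uses 0+20+30+30 = 80 L, leaving 120.
Rank by kWh per L: Gen-14 180 > Gen-24 110 > Gen-16 70 > Gen-22 60.
Gen-14: +90 to 120 (cap) ; 30 left.
Gen-24 takes 30 more to reach its cap of 60 ; 0 left.
Total = 70×20 + 110×60 + 180×120 = 29600.

29600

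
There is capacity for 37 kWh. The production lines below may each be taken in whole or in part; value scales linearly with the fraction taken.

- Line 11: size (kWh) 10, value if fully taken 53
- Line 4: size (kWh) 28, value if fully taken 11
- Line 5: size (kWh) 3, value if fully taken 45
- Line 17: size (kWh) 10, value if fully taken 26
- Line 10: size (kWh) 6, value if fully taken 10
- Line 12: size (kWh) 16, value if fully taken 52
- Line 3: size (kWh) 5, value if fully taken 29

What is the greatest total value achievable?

Sort by value density: Line 5 45/3≈15, Line 3 29/5≈5.8, Line 11 53/10≈5.3, Line 12 52/16≈3.25, Line 17 26/10≈2.6, Line 10 10/6≈1.67, Line 4 11/28≈0.393.
Line 5: take in full, 3 kWh for value 45 ; 34 left.
All 5 kWh of Line 3 fit (value 29) ; 29 remain.
All 10 kWh of Line 11 fit (value 53) ; 19 remain.
Take all of Line 12 (16 kWh, value 52) ; 3 kWh left.
Fill the last 3 kWh with part of Line 17: 3/10 of it earns 7.8.
Total value = 186.8.

186.8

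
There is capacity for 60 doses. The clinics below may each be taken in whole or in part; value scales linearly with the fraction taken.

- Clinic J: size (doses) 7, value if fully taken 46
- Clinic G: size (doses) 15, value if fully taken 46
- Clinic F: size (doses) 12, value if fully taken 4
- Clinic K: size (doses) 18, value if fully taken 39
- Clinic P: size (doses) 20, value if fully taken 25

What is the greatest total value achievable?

Sort by value density: Clinic J 46/7≈6.57, Clinic G 46/15≈3.07, Clinic K 39/18≈2.17, Clinic P 25/20≈1.25, Clinic F 4/12≈0.333.
Take all of Clinic J (7 doses, value 46) ; 53 doses left.
Clinic G: take in full, 15 doses for value 46 ; 38 left.
Clinic K: take in full, 18 doses for value 39 ; 20 left.
Take all of Clinic P (20 doses, value 25) ; 0 doses left.
Total value = 156.

156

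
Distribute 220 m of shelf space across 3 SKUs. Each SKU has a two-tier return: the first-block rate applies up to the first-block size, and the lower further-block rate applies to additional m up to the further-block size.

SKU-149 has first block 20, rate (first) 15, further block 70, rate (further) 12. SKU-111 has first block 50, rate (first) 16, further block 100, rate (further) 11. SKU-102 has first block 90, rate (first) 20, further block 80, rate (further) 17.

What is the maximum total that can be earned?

Order all 6 blocks by rate: SKU-102/first 20 > SKU-102/second 17 > SKU-111/first 16 > SKU-149/first 15 > SKU-149/second 12 > SKU-111/second 11.
SKU-102 first at 20: fill all 90 — 130 left.
SKU-102 second at 17: fill all 80 — 50 left.
SKU-111/first (16): +50 — 0 left.
Total = 20×90 + 17×80 + 16×50 = 3960.

3960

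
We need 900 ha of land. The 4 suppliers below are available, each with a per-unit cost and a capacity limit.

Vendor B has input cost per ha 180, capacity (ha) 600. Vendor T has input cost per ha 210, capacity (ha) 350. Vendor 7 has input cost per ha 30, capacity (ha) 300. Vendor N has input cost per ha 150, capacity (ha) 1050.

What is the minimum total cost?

99000

Fill from the cheapest supplier first.
Vendor 7 (30): use full 300 → 600 ha to go.
Vendor N at 150: take 600 of its 1050 → requirement met.
Vendor B, Vendor T: unused.
Cost = 300×30 + 600×150 = 99000.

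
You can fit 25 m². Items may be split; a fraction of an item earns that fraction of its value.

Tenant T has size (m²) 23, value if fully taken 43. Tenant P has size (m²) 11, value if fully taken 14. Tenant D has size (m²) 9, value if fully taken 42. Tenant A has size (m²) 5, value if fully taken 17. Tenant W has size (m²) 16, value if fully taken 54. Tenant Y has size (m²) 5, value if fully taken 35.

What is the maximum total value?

114.25

Best value per unit of size first: Tenant Y 35/5≈7, Tenant D 42/9≈4.67, Tenant A 17/5≈3.4, Tenant W 54/16≈3.38, Tenant T 43/23≈1.87, Tenant P 14/11≈1.27.
Take all of Tenant Y (5 m², value 35) → 20 m² left.
Tenant D: take in full, 9 m² for value 42 → 11 left.
All 5 m² of Tenant A fit (value 17) → 6 remain.
Only 6 m² remain; take 6/16 of Tenant W for value 54×6/16 = 20.25.
Total value = 114.25.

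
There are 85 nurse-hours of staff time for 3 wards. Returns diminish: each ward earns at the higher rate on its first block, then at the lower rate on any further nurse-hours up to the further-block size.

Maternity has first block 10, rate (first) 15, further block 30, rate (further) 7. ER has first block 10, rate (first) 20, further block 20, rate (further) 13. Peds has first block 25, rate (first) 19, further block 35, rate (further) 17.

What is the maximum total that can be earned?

1485

Treat each block as its own option and order by rate: ER/first 20 > Peds/first 19 > Peds/second 17 > Maternity/first 15 > ER/second 13 > Maternity/second 7.
ER first at 20: fill all 10 → 75 left.
Fill Peds first block (25 at 19) → 50 left.
Peds/second (17): +35 → 15 left.
Fill Maternity first block (10 at 15) → 5 left.
ER/second: +5 of 20 at 13; pool empty.
Total = 20×10 + 19×25 + 17×35 + 15×10 + 13×5 = 1485.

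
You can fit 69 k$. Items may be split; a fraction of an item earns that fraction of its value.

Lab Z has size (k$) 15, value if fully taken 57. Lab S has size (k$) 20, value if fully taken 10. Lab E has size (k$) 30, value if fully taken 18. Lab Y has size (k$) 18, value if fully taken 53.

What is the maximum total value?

Sort by value density: Lab Z 57/15≈3.8, Lab Y 53/18≈2.94, Lab E 18/30≈0.6, Lab S 10/20≈0.5.
Lab Z: take in full, 15 k$ for value 57 — 54 left.
Take all of Lab Y (18 k$, value 53) — 36 k$ left.
Take all of Lab E (30 k$, value 18) — 6 k$ left.
Only 6 k$ remain; take 6/20 of Lab S for value 10×6/20 = 3.
Total value = 131.

131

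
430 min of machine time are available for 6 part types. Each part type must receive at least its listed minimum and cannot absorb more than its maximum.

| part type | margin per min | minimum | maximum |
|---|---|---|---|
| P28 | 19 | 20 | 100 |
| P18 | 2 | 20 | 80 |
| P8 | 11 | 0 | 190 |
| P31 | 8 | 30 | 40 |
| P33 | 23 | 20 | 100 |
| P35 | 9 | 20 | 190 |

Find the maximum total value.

Meeting every minimum uses 20+20+0+30+20+20 = 110 min, leaving 320.
Highest margin per min first: P33 23 > P28 19 > P8 11 > P35 9 > P31 8 > P18 2.
Give P33 80 more to hit its cap of 100 → 240 left.
Give P28 80 more to hit its cap of 100 → 160 left.
P8 has room for 190 more but only 160 remain, so it gets 160.
Total = 19×100 + 2×20 + 11×160 + 8×30 + 23×100 + 9×20 = 6420.

6420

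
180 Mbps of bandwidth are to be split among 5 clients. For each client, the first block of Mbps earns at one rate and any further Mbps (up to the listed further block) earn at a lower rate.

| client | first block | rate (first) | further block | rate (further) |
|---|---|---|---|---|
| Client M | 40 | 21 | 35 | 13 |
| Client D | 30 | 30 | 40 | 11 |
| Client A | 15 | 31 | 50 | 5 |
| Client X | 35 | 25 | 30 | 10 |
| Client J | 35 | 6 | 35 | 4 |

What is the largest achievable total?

Order all 10 blocks by rate: Client A/first 31 > Client D/first 30 > Client X/first 25 > Client M/first 21 > Client M/second 13 > Client D/second 11 > Client X/second 10 > Client J/first 6 > Client A/second 5 > Client J/second 4.
Fill Client A first block (15 at 31) — 165 left.
Client D/first (30): +30 — 135 left.
Client X first at 25: fill all 35 — 100 left.
Client M/first (21): +40 — 60 left.
Fill Client M second block (35 at 13) — 25 left.
Client D second at 11: only 25 left, fill 25.
Total = 31×15 + 30×30 + 25×35 + 21×40 + 13×35 + 11×25 = 3810.

3810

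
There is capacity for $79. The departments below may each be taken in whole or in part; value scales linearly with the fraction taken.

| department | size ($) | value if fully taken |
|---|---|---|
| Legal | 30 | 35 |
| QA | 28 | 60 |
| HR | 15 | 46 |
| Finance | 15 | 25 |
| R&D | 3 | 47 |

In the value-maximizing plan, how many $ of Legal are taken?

Best value per unit of size first: R&D 47/3≈15.7, HR 46/15≈3.07, QA 60/28≈2.14, Finance 25/15≈1.67, Legal 35/30≈1.17.
R&D: take in full, 3 $ for value 47 → 76 left.
All 15 $ of HR fit (value 46) → 61 remain.
Take all of QA (28 $, value 60) → 33 $ left.
All 15 $ of Finance fit (value 25) → 18 remain.
18 $ left: a 18/30 share of Legal gives 35×18/30 = 21.

18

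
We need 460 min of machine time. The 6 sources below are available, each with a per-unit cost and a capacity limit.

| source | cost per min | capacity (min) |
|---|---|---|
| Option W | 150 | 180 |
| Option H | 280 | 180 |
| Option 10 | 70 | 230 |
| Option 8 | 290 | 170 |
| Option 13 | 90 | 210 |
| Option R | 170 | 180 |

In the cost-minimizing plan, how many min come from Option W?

Fill from the cheapest source first.
Option 10 (70): use full 230 → 230 min to go.
Option 13 at 90: take all 210 min → 20 still needed.
Option W (150): take the remaining 20 → done.
Option R, Option H, Option 8: unused.

20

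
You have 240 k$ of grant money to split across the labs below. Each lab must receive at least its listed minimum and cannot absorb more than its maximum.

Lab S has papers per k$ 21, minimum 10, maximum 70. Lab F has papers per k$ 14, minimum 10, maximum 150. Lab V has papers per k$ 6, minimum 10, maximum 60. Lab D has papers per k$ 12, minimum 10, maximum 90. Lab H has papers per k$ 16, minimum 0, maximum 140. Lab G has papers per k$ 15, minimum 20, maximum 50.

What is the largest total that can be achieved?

Meeting every minimum uses 10+10+10+10+0+20 = 60 k$, leaving 180.
Rank by papers per k$: Lab S 21 > Lab H 16 > Lab G 15 > Lab F 14 > Lab D 12 > Lab V 6.
Give Lab S 60 more to hit its cap of 70 — 120 left.
Lab H has room for 140 more but only 120 remain, so it gets 120.
Total = 21×70 + 14×10 + 6×10 + 12×10 + 16×120 + 15×20 = 4010.

4010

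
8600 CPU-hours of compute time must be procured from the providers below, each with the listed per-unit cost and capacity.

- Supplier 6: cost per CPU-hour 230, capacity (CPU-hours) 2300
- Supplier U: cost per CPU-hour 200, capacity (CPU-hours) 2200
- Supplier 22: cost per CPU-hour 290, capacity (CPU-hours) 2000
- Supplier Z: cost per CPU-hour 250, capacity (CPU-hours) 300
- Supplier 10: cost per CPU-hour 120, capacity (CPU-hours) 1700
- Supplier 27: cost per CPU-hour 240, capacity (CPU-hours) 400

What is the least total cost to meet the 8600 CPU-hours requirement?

1837000

Use providers in increasing cost order.
Supplier 10 (120): use full 1700 — 6900 CPU-hours to go.
Supplier U (200): use full 2200 — 4700 CPU-hours to go.
Take 2300 from Supplier 6 at 230 — need 2400 more.
Supplier 27 at 240: take all 400 CPU-hours — 2000 still needed.
Supplier Z (250): use full 300 — 1700 CPU-hours to go.
Supplier 22 (290): take the remaining 1700 — done.
Cost = 1700×120 + 2200×200 + 2300×230 + 400×240 + 300×250 + 1700×290 = 1837000.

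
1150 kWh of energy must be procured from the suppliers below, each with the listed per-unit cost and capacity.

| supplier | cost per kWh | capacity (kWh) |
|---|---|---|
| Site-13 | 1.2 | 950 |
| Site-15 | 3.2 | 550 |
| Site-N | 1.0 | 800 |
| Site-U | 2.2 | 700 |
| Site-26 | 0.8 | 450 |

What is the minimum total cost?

1060

Cheapest first:
Take 450 from Site-26 at 0.8 → need 700 more.
Site-N (1.0): take the remaining 700 → done.
Site-13, Site-U, Site-15: unused.
Cost = 450×0.8 + 700×1.0 = 1060.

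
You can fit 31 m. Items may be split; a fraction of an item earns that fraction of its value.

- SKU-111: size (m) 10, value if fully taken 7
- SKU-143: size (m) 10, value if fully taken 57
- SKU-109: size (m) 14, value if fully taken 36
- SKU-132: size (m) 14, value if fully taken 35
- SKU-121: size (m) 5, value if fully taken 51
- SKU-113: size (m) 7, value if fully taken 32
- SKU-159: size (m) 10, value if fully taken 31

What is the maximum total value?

Rank by value-to-size ratio: SKU-121 51/5≈10.2, SKU-143 57/10≈5.7, SKU-113 32/7≈4.57, SKU-159 31/10≈3.1, SKU-109 36/14≈2.57, SKU-132 35/14≈2.5, SKU-111 7/10≈0.7.
All 5 m of SKU-121 fit (value 51) ; 26 remain.
Take all of SKU-143 (10 m, value 57) ; 16 m left.
All 7 m of SKU-113 fit (value 32) ; 9 remain.
9 m left: a 9/10 share of SKU-159 gives 31×9/10 = 27.9.
Total value = 167.9.

167.9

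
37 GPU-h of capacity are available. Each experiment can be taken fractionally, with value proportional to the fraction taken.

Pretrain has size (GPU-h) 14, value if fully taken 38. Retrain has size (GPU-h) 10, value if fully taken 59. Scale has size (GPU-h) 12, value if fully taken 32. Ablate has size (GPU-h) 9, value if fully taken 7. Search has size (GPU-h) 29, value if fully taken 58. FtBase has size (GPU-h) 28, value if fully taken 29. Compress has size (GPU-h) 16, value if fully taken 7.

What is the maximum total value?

Rank by value-to-size ratio: Retrain 59/10≈5.9, Pretrain 38/14≈2.71, Scale 32/12≈2.67, Search 58/29≈2, FtBase 29/28≈1.04, Ablate 7/9≈0.778, Compress 7/16≈0.438.
Retrain: take in full, 10 GPU-h for value 59 ; 27 left.
Pretrain: take in full, 14 GPU-h for value 38 ; 13 left.
Take all of Scale (12 GPU-h, value 32) ; 1 GPU-h left.
Only 1 GPU-h remain; take 1/29 of Search for value 58×1/29 = 2.
Total value = 131.

131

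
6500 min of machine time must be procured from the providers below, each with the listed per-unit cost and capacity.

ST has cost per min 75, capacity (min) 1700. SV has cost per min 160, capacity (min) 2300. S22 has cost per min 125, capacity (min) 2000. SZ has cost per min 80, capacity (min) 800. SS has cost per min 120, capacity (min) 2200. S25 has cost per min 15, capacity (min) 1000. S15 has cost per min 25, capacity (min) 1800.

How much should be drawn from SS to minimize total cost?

1200

Fill from the cheapest provider first.
S25 (15): use full 1000 → 5500 min to go.
S15 at 25: take all 1800 min → 3700 still needed.
ST (75): use full 1700 → 2000 min to go.
SZ at 80: take all 800 min → 1200 still needed.
SS at 120: take 1200 of its 2200 → requirement met.
S22, SV: unused.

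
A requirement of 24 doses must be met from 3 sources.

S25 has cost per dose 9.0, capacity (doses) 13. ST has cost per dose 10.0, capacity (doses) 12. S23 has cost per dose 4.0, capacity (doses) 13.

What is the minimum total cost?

Use sources in increasing cost order.
Take 13 from S23 at 4.0 → need 11 more.
Take 11 from S25 at 9.0 to finish.
ST: unused.
Cost = 13×4.0 + 11×9.0 = 151.

151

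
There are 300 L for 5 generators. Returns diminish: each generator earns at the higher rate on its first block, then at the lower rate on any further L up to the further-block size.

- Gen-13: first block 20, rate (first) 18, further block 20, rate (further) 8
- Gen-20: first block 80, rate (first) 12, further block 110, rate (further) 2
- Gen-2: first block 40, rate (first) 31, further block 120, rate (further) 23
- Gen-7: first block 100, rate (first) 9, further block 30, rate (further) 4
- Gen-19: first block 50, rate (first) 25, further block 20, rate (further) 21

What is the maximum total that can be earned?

Treat each block as its own option and order by rate: Gen-2/tier1 31 > Gen-19/tier1 25 > Gen-2/tier2 23 > Gen-19/tier2 21 > Gen-13/tier1 18 > Gen-20/tier1 12 > Gen-7/tier1 9 > Gen-13/tier2 8 > Gen-7/tier2 4 > Gen-20/tier2 2.
Gen-2 tier1 at 31: fill all 40 → 260 left.
Gen-19/tier1 (25): +50 → 210 left.
Fill Gen-2 tier2 block (120 at 23) → 90 left.
Fill Gen-19 tier2 block (20 at 21) → 70 left.
Fill Gen-13 tier1 block (20 at 18) → 50 left.
50 remain; put them into Gen-20 tier1 at 12.
Total = 31×40 + 25×50 + 23×120 + 21×20 + 18×20 + 12×50 = 6630.

6630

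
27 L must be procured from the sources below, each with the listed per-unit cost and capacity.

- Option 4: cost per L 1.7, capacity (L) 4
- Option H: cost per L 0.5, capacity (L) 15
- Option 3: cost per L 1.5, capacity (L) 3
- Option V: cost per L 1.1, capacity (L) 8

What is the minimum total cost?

Cheapest first:
Option H at 0.5: take all 15 L ; 12 still needed.
Option V (1.1): use full 8 ; 4 L to go.
Option 3 at 1.5: take all 3 L ; 1 still needed.
Option 4 (1.7): take the remaining 1 ; done.
Cost = 15×0.5 + 8×1.1 + 3×1.5 + 1×1.7 = 22.5.

22.5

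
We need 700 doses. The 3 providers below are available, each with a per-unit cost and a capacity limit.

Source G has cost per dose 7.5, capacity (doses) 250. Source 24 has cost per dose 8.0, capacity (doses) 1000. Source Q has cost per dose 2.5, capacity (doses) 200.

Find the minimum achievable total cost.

Use providers in increasing cost order.
Take 200 from Source Q at 2.5 ; need 500 more.
Source G (7.5): use full 250 ; 250 doses to go.
Source 24 at 8.0: take 250 of its 1000 ; requirement met.
Cost = 200×2.5 + 250×7.5 + 250×8.0 = 4375.

4375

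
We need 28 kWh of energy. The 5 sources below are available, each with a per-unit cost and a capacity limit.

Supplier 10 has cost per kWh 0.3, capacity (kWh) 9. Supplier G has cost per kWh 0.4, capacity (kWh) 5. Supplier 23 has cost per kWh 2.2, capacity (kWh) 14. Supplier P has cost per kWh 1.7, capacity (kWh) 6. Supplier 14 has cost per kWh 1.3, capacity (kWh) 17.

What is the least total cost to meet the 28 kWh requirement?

22.9

Cheapest first:
Take 9 from Supplier 10 at 0.3 — need 19 more.
Supplier G (0.4): use full 5 — 14 kWh to go.
Supplier 14 at 1.3: take 14 of its 17 — requirement met.
Supplier P, Supplier 23: unused.
Cost = 9×0.3 + 5×0.4 + 14×1.3 = 22.9.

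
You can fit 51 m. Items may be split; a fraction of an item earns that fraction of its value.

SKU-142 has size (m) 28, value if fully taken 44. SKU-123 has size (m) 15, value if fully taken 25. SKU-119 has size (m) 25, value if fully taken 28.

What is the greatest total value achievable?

77.96

Best value per unit of size first: SKU-123 25/15≈1.67, SKU-142 44/28≈1.57, SKU-119 28/25≈1.12.
All 15 m of SKU-123 fit (value 25) → 36 remain.
All 28 m of SKU-142 fit (value 44) → 8 remain.
8 m left: a 8/25 share of SKU-119 gives 28×8/25 = 8.96.
Total value = 77.96.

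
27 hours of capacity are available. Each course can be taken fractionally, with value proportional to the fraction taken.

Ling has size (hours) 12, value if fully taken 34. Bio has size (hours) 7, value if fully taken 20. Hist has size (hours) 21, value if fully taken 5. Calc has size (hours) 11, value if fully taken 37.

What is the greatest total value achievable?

Best value per unit of size first: Calc 37/11≈3.36, Bio 20/7≈2.86, Ling 34/12≈2.83, Hist 5/21≈0.238.
All 11 hours of Calc fit (value 37) ; 16 remain.
Bio: take in full, 7 hours for value 20 ; 9 left.
9 hours left: a 9/12 share of Ling gives 34×9/12 = 25.5.
Total value = 82.5.

82.5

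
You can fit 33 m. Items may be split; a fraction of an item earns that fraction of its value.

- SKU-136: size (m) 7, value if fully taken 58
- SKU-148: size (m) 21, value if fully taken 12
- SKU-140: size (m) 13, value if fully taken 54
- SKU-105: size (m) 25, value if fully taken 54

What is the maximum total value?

140.08

Sort by value density: SKU-136 58/7≈8.29, SKU-140 54/13≈4.15, SKU-105 54/25≈2.16, SKU-148 12/21≈0.571.
Take all of SKU-136 (7 m, value 58) — 26 m left.
All 13 m of SKU-140 fit (value 54) — 13 remain.
Only 13 m remain; take 13/25 of SKU-105 for value 54×13/25 = 28.08.
Total value = 140.08.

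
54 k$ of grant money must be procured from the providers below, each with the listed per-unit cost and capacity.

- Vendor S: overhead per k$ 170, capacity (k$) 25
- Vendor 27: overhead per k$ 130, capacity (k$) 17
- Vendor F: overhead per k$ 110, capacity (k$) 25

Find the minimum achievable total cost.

7000

Cheapest first:
Vendor F at 110: take all 25 k$ — 29 still needed.
Take 17 from Vendor 27 at 130 — need 12 more.
Vendor S at 170: take 12 of its 25 — requirement met.
Cost = 25×110 + 17×130 + 12×170 = 7000.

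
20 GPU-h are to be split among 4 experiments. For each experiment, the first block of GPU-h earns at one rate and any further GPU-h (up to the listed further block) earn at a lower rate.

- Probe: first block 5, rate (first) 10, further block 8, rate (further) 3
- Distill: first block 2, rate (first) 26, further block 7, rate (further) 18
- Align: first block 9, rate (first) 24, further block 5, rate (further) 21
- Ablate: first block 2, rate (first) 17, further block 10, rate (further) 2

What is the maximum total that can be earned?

Order all 8 blocks by rate: Distill/first 26 > Align/first 24 > Align/second 21 > Distill/second 18 > Ablate/first 17 > Probe/first 10 > Probe/second 3 > Ablate/second 2.
Fill Distill first block (2 at 26) → 18 left.
Align first at 24: fill all 9 → 9 left.
Align second at 21: fill all 5 → 4 left.
Distill/second: +4 of 7 at 18; pool empty.
Total = 26×2 + 24×9 + 21×5 + 18×4 = 445.

445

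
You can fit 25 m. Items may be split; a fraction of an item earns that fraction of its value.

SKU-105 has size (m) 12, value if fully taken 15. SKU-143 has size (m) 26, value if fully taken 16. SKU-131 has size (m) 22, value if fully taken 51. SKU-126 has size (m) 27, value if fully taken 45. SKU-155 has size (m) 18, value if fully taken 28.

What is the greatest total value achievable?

Sort by value density: SKU-131 51/22≈2.32, SKU-126 45/27≈1.67, SKU-155 28/18≈1.56, SKU-105 15/12≈1.25, SKU-143 16/26≈0.615.
Take all of SKU-131 (22 m, value 51) ; 3 m left.
Fill the last 3 m with part of SKU-126: 3/27 of it earns 5.
Total value = 56.

56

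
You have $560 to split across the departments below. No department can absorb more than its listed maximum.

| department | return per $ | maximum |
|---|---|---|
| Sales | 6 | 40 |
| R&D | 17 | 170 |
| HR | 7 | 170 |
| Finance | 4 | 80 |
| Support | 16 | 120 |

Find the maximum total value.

Rank by return per $: R&D 17 > Support 16 > HR 7 > Sales 6 > Finance 4.
R&D takes 170 to reach its cap of 170 ; 390 left.
Support takes 120 to reach its cap of 120 ; 270 left.
HR takes 170 to reach its cap of 170 ; 100 left.
Sales takes 40 to reach its cap of 40 ; 60 left.
Finance has room for 80 but only 60 remain, so it gets 60.
Total = 6×40 + 17×170 + 7×170 + 4×60 + 16×120 = 6480.

6480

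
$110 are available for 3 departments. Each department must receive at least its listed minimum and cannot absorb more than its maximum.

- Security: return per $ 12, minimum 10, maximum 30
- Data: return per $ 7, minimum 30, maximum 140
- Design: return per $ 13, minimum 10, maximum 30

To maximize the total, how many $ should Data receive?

50

Meeting every minimum uses 10+30+10 = 50 $, leaving 60.
Order the departments by return per $: Design 13 > Security 12 > Data 7.
Give Design 20 more to hit its cap of 30 ; 40 left.
Give Security 20 more to hit its cap of 30 ; 20 left.
Only 20 left; Data takes them to reach 50.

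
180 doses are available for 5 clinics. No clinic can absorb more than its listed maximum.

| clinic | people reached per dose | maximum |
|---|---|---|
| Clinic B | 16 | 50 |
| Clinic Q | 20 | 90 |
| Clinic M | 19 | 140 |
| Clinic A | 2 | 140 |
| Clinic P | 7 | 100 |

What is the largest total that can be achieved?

3510

Highest people reached per dose first: Clinic Q 20 > Clinic M 19 > Clinic B 16 > Clinic P 7 > Clinic A 2.
Give Clinic Q 90 to hit its cap of 90 → 90 left.
Only 90 left; Clinic M takes them to reach 90.
Total = 20×90 + 19×90 = 3510.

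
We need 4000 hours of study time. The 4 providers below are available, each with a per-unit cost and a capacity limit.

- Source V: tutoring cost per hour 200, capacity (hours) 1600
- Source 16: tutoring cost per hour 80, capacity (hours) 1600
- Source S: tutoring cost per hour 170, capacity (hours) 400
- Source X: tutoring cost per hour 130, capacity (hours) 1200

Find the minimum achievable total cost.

512000

Fill from the cheapest provider first.
Take 1600 from Source 16 at 80 — need 2400 more.
Source X (130): use full 1200 — 1200 hours to go.
Source S at 170: take all 400 hours — 800 still needed.
Source V at 200: take 800 of its 1600 — requirement met.
Cost = 1600×80 + 1200×130 + 400×170 + 800×200 = 512000.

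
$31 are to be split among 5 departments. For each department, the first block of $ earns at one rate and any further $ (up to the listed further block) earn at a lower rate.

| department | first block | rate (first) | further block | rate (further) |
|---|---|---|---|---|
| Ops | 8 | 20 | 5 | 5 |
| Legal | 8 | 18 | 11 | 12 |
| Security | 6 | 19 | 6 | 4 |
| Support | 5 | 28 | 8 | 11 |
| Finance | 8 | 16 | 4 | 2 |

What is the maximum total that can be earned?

Rank every tier by rate: Support/first 28 > Ops/first 20 > Security/first 19 > Legal/first 18 > Finance/first 16 > Legal/second 12 > Support/second 11 > Ops/second 5 > Security/second 4 > Finance/second 2.
Support/first (28): +5 ; 26 left.
Ops first at 20: fill all 8 ; 18 left.
Fill Security first block (6 at 19) ; 12 left.
Legal/first (18): +8 ; 4 left.
Finance/first: +4 of 8 at 16; pool empty.
Total = 28×5 + 20×8 + 19×6 + 18×8 + 16×4 = 622.

622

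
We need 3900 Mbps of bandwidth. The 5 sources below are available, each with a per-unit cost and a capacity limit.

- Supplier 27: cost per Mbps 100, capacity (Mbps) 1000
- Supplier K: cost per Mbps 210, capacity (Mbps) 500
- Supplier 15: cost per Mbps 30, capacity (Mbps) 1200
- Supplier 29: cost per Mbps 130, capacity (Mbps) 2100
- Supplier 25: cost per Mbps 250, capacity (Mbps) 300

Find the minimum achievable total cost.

357000

Cheapest first:
Supplier 15 (30): use full 1200 — 2700 Mbps to go.
Supplier 27 (100): use full 1000 — 1700 Mbps to go.
Take 1700 from Supplier 29 at 130 to finish.
Supplier K, Supplier 25: unused.
Cost = 1200×30 + 1000×100 + 1700×130 = 357000.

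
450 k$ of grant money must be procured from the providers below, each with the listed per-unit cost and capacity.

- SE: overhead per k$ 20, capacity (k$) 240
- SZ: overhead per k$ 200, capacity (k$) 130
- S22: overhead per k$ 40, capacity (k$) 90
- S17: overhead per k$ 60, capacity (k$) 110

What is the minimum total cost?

Use providers in increasing cost order.
SE at 20: take all 240 k$ — 210 still needed.
S22 at 40: take all 90 k$ — 120 still needed.
S17 (60): use full 110 — 10 k$ to go.
SZ (200): take the remaining 10 — done.
Cost = 240×20 + 90×40 + 110×60 + 10×200 = 17000.

17000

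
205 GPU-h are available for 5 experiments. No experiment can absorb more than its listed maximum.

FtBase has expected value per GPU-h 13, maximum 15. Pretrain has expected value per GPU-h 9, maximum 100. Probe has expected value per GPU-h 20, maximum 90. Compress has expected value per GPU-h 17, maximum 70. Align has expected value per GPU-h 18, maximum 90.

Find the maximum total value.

Order the experiments by expected value per GPU-h: Probe 20 > Align 18 > Compress 17 > FtBase 13 > Pretrain 9.
Give Probe 90 to hit its cap of 90 — 115 left.
Align: +90 to 90 (cap) — 25 left.
Compress has room for 70 but only 25 remain, so it gets 25.
Total = 20×90 + 17×25 + 18×90 = 3845.

3845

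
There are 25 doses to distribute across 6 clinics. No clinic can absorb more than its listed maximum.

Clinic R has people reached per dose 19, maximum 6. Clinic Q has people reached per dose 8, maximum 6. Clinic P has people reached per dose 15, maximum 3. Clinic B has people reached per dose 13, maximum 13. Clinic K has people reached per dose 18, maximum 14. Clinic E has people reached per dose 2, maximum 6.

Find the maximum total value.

Rank by people reached per dose: Clinic R 19 > Clinic K 18 > Clinic P 15 > Clinic B 13 > Clinic Q 8 > Clinic E 2.
Clinic R takes 6 to reach its cap of 6 — 19 left.
Clinic K: +14 to 14 (cap) — 5 left.
Clinic P: +3 to 3 (cap) — 2 left.
Clinic B: +2 (room for 13) → 2. Pool exhausted.
Total = 19×6 + 15×3 + 13×2 + 18×14 = 437.

437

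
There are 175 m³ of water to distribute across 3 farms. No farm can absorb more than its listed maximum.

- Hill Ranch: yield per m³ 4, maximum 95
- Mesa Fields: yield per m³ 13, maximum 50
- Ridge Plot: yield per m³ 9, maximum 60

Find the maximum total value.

Order the farms by yield per m³: Mesa Fields 13 > Ridge Plot 9 > Hill Ranch 4.
Mesa Fields: +50 to 50 (cap) — 125 left.
Ridge Plot takes 60 to reach its cap of 60 — 65 left.
Only 65 left; Hill Ranch takes them to reach 65.
Total = 4×65 + 13×50 + 9×60 = 1450.

1450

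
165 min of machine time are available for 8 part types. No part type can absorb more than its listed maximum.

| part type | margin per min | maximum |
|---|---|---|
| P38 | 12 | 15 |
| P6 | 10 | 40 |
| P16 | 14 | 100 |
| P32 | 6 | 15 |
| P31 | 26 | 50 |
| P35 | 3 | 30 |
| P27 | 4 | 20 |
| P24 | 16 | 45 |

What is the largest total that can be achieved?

Highest margin per min first: P31 26 > P24 16 > P16 14 > P38 12 > P6 10 > P32 6 > P27 4 > P35 3.
Give P31 50 to hit its cap of 50 — 115 left.
P24 takes 45 to reach its cap of 45 — 70 left.
P16: +70 (room for 100) → 70. Pool exhausted.
Total = 14×70 + 26×50 + 16×45 = 3000.

3000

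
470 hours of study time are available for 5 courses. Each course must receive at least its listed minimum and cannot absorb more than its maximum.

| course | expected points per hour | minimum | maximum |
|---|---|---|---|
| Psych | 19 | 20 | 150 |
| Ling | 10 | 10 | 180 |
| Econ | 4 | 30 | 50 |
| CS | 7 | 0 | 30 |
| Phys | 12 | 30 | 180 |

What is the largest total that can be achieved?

6230

Meeting every minimum uses 20+10+30+0+30 = 90 hours, leaving 380.
Rank by expected points per hour: Psych 19 > Phys 12 > Ling 10 > CS 7 > Econ 4.
Give Psych 130 more to hit its cap of 150 → 250 left.
Phys takes 150 more to reach its cap of 180 → 100 left.
Ling has room for 170 more but only 100 remain, so it gets 110.
Total = 19×150 + 10×110 + 4×30 + 12×180 = 6230.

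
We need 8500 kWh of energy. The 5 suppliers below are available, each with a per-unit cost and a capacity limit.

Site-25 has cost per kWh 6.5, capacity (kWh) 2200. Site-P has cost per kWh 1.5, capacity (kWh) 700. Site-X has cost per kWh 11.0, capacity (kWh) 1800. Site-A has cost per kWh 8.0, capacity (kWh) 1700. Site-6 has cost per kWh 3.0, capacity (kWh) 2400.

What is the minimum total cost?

Use suppliers in increasing cost order.
Site-P (1.5): use full 700 → 7800 kWh to go.
Site-6 at 3.0: take all 2400 kWh → 5400 still needed.
Site-25 at 6.5: take all 2200 kWh → 3200 still needed.
Site-A at 8.0: take all 1700 kWh → 1500 still needed.
Site-X at 11.0: take 1500 of its 1800 → requirement met.
Cost = 700×1.5 + 2400×3.0 + 2200×6.5 + 1700×8.0 + 1500×11.0 = 52650.

52650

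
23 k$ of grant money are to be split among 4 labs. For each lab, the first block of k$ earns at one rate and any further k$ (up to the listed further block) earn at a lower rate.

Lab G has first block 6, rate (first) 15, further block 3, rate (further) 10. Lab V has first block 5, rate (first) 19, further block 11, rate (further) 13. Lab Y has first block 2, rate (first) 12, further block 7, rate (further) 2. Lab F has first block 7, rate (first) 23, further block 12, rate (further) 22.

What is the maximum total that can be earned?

Order all 8 blocks by rate: Lab F/first 23 > Lab F/second 22 > Lab V/first 19 > Lab G/first 15 > Lab V/second 13 > Lab Y/first 12 > Lab G/second 10 > Lab Y/second 2.
Fill Lab F first block (7 at 23) — 16 left.
Lab F/second (22): +12 — 4 left.
4 remain; put them into Lab V first at 19.
Total = 23×7 + 22×12 + 19×4 = 501.

501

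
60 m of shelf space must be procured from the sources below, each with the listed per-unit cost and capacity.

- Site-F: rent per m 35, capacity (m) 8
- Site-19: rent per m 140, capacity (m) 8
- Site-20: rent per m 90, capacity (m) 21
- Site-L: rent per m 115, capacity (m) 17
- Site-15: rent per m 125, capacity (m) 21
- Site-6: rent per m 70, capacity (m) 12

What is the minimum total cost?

5215

Use sources in increasing cost order.
Site-F at 35: take all 8 m ; 52 still needed.
Site-6 at 70: take all 12 m ; 40 still needed.
Take 21 from Site-20 at 90 ; need 19 more.
Take 17 from Site-L at 115 ; need 2 more.
Take 2 from Site-15 at 125 to finish.
Site-19: unused.
Cost = 8×35 + 12×70 + 21×90 + 17×115 + 2×125 = 5215.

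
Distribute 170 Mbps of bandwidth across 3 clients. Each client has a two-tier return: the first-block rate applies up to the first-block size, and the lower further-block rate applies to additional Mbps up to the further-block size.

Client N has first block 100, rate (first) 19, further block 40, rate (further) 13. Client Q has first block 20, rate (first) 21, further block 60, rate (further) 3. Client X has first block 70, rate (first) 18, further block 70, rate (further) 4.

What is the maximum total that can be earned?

Treat each block as its own option and order by rate: Client Q/T1 21 > Client N/T1 19 > Client X/T1 18 > Client N/T2 13 > Client X/T2 4 > Client Q/T2 3.
Client Q T1 at 21: fill all 20 — 150 left.
Client N/T1 (19): +100 — 50 left.
Client X T1 at 18: only 50 left, fill 50.
Total = 21×20 + 19×100 + 18×50 = 3220.

3220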